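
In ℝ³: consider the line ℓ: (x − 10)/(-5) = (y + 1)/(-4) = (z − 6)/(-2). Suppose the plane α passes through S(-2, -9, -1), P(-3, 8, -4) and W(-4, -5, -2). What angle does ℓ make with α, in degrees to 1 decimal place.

15.4

ℓ has direction (-5, -4, -2) through (10, -1, 6).
SP = (-1, 17, -3), SW = (-2, 4, -1); a normal to α is SP × SW = (-5, 5, 30).
Using S: α has equation -5x + 5y + 30z = -65.
sin θ = |n·v| / (|n||v|) = |-55| / (√950 · √45) = 0.26601.
θ ≈ 15.4°.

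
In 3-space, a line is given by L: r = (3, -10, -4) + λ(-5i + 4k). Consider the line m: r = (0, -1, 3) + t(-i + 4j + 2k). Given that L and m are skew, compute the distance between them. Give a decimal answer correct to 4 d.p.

Common perpendicular direction n = (-5, 0, 4) × (-1, 4, 2) = (-16, 6, -20).
With w = (0, -1, 3) − (3, -10, -4) = (-3, 9, 7), w · n = -38.
Distance = |w · n| / |n| = |-38| / √692 ≈ 1.4445.

1.4445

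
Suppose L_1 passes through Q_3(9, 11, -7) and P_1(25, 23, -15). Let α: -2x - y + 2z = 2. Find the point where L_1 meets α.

A direction vector for L_1 is P_1 − Q_3 = (16, 12, -8).
Substitute r = (9, 11, -7) + t(16, 12, -8) into the plane: -43 + (-60)t = 2, so t = -3/4.
Intersection: (9, 11, -7) + (-3/4)·(16, 12, -8) = (-3, 2, -1).

(-3, 2, -1)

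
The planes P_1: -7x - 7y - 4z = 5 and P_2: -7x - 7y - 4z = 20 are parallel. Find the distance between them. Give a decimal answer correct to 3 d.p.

Same normal n = (-7, -7, -4) with |n| = √114; distance = |5 − 20| / |n| = 15/√114 ≈ 1.405.

1.405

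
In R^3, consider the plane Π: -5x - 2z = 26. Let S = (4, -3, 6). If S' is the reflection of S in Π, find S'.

λ = (n·S − d)/|n|² = (-32 − 26)/29 = -2.
Reflection = S − 2λn = (4, -3, 6) − (-4)·(-5, 0, -2) = (-16, -3, -2).

(-16, -3, -2)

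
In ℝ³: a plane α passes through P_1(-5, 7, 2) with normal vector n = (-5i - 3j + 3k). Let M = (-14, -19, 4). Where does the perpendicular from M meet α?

(1, -10, -5)

α: n·r = n·P_1 gives -5x - 3y + 3z = 10.
Foot = M − λn with λ = (n·M − d)/|n|² = (139 − 10)/43 = 3.
Foot = (-14, -19, 4) − 3·(-5, -3, 3) = (1, -10, -5).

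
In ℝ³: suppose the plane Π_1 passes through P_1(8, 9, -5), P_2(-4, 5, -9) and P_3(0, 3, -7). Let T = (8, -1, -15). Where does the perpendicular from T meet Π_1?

(4, 1, -5)

P_1P_2 = (-12, -4, -4), P_1P_3 = (-8, -6, -2); a normal to Π_1 is P_1P_2 × P_1P_3 = (-16, 8, 40).
Using P_1: Π_1 has equation -16x + 8y + 40z = -256.
Foot = T − λn with λ = (n·T − d)/|n|² = (-736 − (-256))/1920 = -1/4.
Foot = (8, -1, -15) − (-1/4)·(-16, 8, 40) = (4, 1, -5).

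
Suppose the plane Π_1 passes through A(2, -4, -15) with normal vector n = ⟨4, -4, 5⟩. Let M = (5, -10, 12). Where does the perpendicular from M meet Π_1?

(-7, 2, -3)

Π_1: n·r = n·A gives 4x - 4y + 5z = -51.
Foot = M − λn with λ = (n·M − d)/|n|² = (120 − (-51))/57 = 3.
Foot = (5, -10, 12) − 3·(4, -4, 5) = (-7, 2, -3).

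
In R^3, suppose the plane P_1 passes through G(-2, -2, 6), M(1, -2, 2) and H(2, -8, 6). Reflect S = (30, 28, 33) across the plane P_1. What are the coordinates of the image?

GM = (3, 0, -4), GH = (4, -6, 0); a normal to P_1 is GM × GH = (-24, -16, -18).
Using G: P_1 has equation -24x - 16y - 18z = -28.
λ = (n·S − d)/|n|² = (-1762 − (-28))/1156 = -3/2.
Reflection = S − 2λn = (30, 28, 33) − (-3)·(-24, -16, -18) = (-42, -20, -21).

(-42, -20, -21)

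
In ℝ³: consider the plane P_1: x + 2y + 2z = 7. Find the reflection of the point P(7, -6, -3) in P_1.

(11, 2, 5)

λ = (n·P − d)/|n|² = (-11 − 7)/9 = -2.
Reflection = P − 2λn = (7, -6, -3) − (-4)·(1, 2, 2) = (11, 2, 5).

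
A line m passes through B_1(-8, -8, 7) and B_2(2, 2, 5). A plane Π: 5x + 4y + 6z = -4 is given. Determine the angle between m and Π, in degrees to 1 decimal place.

A direction vector for m is B_2 − B_1 = (10, 10, -2).
sin θ = |n·v| / (|n||v|) = |78| / (√77 · √204) = 0.62235.
θ ≈ 38.5°.

38.5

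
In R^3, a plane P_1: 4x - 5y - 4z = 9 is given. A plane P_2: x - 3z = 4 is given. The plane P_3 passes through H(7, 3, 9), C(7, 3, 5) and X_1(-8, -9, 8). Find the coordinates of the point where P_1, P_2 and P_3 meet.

HC = (0, 0, -4), HX_1 = (-15, -12, -1); a normal to P_3 is HC × HX_1 = (-48, 60, 0).
Using H: P_3 has equation -48x + 60y = -156.
Solving the 3×3 linear system 4x - 5y - 4z = 9, x - 3z = 4, -48x + 60y = -156 (e.g. by elimination or Cramer's rule, determinant = -240) gives (7, 3, 1).

(7, 3, 1)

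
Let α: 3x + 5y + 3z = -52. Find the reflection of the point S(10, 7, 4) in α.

(-8, -23, -14)

λ = (n·S − d)/|n|² = (77 − (-52))/43 = 3.
Reflection = S − 2λn = (10, 7, 4) − 6·(3, 5, 3) = (-8, -23, -14).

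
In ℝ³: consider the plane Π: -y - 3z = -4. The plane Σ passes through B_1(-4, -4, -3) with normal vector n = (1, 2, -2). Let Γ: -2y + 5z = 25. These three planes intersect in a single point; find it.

(10, -5, 3)

Σ: n·r = n·B_1 gives x + 2y - 2z = -6.
Solving the 3×3 linear system -y - 3z = -4, x + 2y - 2z = -6, -2y + 5z = 25 (e.g. by elimination or Cramer's rule, determinant = 11) gives (10, -5, 3).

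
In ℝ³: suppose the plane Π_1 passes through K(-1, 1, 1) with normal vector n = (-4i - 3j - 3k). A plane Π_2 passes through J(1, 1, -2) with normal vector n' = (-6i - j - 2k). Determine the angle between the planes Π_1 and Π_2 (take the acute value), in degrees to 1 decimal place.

27.9

Π_1: n·r = n·K gives -4x - 3y - 3z = -2.
Π_2: n'·r = n'·J gives -6x - y - 2z = -3.
cos θ = |n₁·n₂| / (|n₁||n₂|) = |33| / (√34 · √41).
θ = arccos(0.88386) ≈ 27.9°.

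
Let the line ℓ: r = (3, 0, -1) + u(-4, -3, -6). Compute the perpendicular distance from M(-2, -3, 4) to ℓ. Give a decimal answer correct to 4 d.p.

7.6801

Taking (3, 0, -1) on ℓ with direction v = (-4, -3, -6): w = M − (3, 0, -1) = (-5, -3, 5), and w × v = (33, -50, 3).
Distance = |w × v| / |v| = √3598 / √61 ≈ 7.6801.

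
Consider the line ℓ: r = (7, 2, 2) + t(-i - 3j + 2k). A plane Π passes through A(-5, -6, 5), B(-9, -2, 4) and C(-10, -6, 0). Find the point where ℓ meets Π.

(3, -10, 10)

AB = (-4, 4, -1), AC = (-5, 0, -5); a normal to Π is AB × AC = (-20, -15, 20).
Using A: Π has equation -20x - 15y + 20z = 290.
Substitute r = (7, 2, 2) + t(-1, -3, 2) into the plane: -130 + 105t = 290, so t = 4.
Intersection: (7, 2, 2) + 4·(-1, -3, 2) = (3, -10, 10).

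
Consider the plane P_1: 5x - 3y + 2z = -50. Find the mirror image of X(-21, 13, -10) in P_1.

λ = (n·X − d)/|n|² = (-164 − (-50))/38 = -3.
Reflection = X − 2λn = (-21, 13, -10) − (-6)·(5, -3, 2) = (9, -5, 2).

(9, -5, 2)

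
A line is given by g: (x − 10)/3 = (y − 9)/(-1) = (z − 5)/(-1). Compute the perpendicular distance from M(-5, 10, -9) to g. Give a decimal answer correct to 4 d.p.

18.1359

g has direction (3, -1, -1) through (10, 9, 5).
Taking (10, 9, 5) on g with direction v = (3, -1, -1): w = M − (10, 9, 5) = (-15, 1, -14), and w × v = (-15, -57, 12).
Distance = |w × v| / |v| = √3618 / √11 ≈ 18.1359.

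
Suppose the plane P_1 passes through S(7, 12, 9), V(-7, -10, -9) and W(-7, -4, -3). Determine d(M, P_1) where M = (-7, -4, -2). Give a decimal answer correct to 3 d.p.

0.693

SV = (-14, -22, -18), SW = (-14, -16, -12); a normal to P_1 is SV × SW = (-24, 84, -84).
Using S: P_1 has equation -24x + 84y - 84z = 84.
n·M − d = (-24)·(-7) + (84)·(-4) + (-84)·(-2) − 84 = -84; |n| = √14688.
Distance = |-84| / √14688 = 84/√14688 ≈ 0.693.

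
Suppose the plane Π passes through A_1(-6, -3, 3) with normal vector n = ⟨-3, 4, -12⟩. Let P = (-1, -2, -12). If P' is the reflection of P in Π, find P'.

Π: n·r = n·A_1 gives -3x + 4y - 12z = -30.
λ = (n·P − d)/|n|² = (139 − (-30))/169 = 1.
Reflection = P − 2λn = (-1, -2, -12) − 2·(-3, 4, -12) = (5, -10, 12).

(5, -10, 12)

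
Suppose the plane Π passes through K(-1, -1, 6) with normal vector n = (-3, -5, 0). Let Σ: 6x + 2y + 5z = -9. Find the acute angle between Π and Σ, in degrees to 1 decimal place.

53.4

Π: n·r = n·K gives -3x - 5y = 8.
cos θ = |n₁·n₂| / (|n₁||n₂|) = |-28| / (√34 · √65).
θ = arccos(0.59561) ≈ 53.4°.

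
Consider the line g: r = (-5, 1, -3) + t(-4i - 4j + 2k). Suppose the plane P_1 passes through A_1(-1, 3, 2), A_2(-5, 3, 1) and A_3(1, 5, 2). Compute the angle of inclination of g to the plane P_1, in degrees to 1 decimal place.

18.3

A_1A_2 = (-4, 0, -1), A_1A_3 = (2, 2, 0); a normal to P_1 is A_1A_2 × A_1A_3 = (2, -2, -8).
Using A_1: P_1 has equation 2x - 2y - 8z = -24.
sin θ = |n·v| / (|n||v|) = |-16| / (√72 · √36) = 0.31427.
θ ≈ 18.3°.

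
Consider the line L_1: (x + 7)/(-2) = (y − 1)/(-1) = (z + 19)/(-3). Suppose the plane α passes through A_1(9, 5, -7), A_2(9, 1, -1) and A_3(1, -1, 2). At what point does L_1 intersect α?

(1, 5, -7)

L_1 has direction (-2, -1, -3) through (-7, 1, -19).
A_1A_2 = (0, -4, 6), A_1A_3 = (-8, -6, 9); a normal to α is A_1A_2 × A_1A_3 = (0, -48, -32).
Using A_1: α has equation -48y - 32z = -16.
Substitute r = (-7, 1, -19) + t(-2, -1, -3) into the plane: 560 + 144t = -16, so t = -4.
Intersection: (-7, 1, -19) + (-4)·(-2, -1, -3) = (1, 5, -7).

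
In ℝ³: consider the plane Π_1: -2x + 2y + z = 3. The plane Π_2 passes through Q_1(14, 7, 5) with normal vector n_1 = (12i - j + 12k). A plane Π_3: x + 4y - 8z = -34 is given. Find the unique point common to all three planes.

(10, 7, 9)

Π_2: n_1·r = n_1·Q_1 gives 12x - y + 12z = 221.
Solving the 3×3 linear system -2x + 2y + z = 3, 12x - y + 12z = 221, x + 4y - 8z = -34 (e.g. by elimination or Cramer's rule, determinant = 345) gives (10, 7, 9).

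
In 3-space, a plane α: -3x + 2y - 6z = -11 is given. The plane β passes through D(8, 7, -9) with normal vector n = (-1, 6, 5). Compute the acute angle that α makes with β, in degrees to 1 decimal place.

β: n·r = n·D gives -x + 6y + 5z = -11.
cos θ = |n₁·n₂| / (|n₁||n₂|) = |-15| / (√49 · √62).
θ = arccos(0.27214) ≈ 74.2°.

74.2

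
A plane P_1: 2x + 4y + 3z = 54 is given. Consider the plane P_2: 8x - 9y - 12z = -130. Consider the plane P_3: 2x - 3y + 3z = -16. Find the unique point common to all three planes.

(1, 10, 4)

Solving the 3×3 linear system 2x + 4y + 3z = 54, 8x - 9y - 12z = -130, 2x - 3y + 3z = -16 (e.g. by elimination or Cramer's rule, determinant = -336) gives (1, 10, 4).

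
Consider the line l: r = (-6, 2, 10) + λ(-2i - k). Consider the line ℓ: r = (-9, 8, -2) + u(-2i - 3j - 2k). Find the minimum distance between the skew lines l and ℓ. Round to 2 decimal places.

Common perpendicular direction n = (-2, 0, -1) × (-2, -3, -2) = (-3, -2, 6).
With w = (-9, 8, -2) − (-6, 2, 10) = (-3, 6, -12), w · n = -75.
Distance = |w · n| / |n| = |-75| / √49 ≈ 10.71.

10.71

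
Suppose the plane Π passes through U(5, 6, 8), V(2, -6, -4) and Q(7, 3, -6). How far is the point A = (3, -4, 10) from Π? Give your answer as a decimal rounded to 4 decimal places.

3.0551

UV = (-3, -12, -12), UQ = (2, -3, -14); a normal to Π is UV × UQ = (132, -66, 33).
Using U: Π has equation 132x - 66y + 33z = 528.
n·A − d = (132)·(3) + (-66)·(-4) + (33)·(10) − 528 = 462; |n| = √22869.
Distance = |462| / √22869 = 462/√22869 ≈ 3.0551.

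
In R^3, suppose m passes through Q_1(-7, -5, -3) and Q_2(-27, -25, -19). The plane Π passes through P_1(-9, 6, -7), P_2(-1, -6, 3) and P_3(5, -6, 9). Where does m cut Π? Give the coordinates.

A direction vector for m is Q_2 − Q_1 = (-20, -20, -16).
P_1P_2 = (8, -12, 10), P_1P_3 = (14, -12, 16); a normal to Π is P_1P_2 × P_1P_3 = (-72, 12, 72).
Using P_1: Π has equation -72x + 12y + 72z = 216.
Substitute r = (-7, -5, -3) + t(-20, -20, -16) into the plane: 228 + 48t = 216, so t = -1/4.
Intersection: (-7, -5, -3) + (-1/4)·(-20, -20, -16) = (-2, 0, 1).

(-2, 0, 1)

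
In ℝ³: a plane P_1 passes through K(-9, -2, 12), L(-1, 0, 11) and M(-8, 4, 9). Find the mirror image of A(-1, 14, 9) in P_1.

(-1, 10, 1)

KL = (8, 2, -1), KM = (1, 6, -3); a normal to P_1 is KL × KM = (0, 23, 46).
Using K: P_1 has equation 23y + 46z = 506.
λ = (n·A − d)/|n|² = (736 − 506)/2645 = 2/23.
Reflection = A − 2λn = (-1, 14, 9) − (4/23)·(0, 23, 46) = (-1, 10, 1).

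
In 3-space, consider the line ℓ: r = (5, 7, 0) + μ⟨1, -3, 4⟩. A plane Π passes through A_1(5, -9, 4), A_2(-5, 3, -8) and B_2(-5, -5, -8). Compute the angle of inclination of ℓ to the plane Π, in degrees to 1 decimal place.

20.6

A_1A_2 = (-10, 12, -12), A_1B_2 = (-10, 4, -12); a normal to Π is A_1A_2 × A_1B_2 = (-96, 0, 80).
Using A_1: Π has equation -96x + 80z = -160.
sin θ = |n·v| / (|n||v|) = |224| / (√15616 · √26) = 0.35154.
θ ≈ 20.6°.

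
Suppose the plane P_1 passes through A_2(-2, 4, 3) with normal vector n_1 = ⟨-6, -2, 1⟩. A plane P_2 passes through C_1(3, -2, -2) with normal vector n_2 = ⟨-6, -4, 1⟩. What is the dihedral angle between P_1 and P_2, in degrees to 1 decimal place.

P_1: n_1·r = n_1·A_2 gives -6x - 2y + z = 7.
P_2: n_2·r = n_2·C_1 gives -6x - 4y + z = -12.
cos θ = |n₁·n₂| / (|n₁||n₂|) = |45| / (√41 · √53).
θ = arccos(0.96535) ≈ 15.1°.

15.1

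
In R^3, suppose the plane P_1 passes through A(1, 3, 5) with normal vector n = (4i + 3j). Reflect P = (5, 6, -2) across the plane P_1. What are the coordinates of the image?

(-3, 0, -2)

P_1: n·r = n·A gives 4x + 3y = 13.
λ = (n·P − d)/|n|² = (38 − 13)/25 = 1.
Reflection = P − 2λn = (5, 6, -2) − 2·(4, 3, 0) = (-3, 0, -2).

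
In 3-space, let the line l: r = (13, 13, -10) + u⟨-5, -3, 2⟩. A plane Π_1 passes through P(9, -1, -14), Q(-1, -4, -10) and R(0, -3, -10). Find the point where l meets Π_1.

(3, 7, -6)

PQ = (-10, -3, 4), PR = (-9, -2, 4); a normal to Π_1 is PQ × PR = (-4, 4, -7).
Using P: Π_1 has equation -4x + 4y - 7z = 58.
Substitute r = (13, 13, -10) + t(-5, -3, 2) into the plane: 70 + (-6)t = 58, so t = 2.
Intersection: (13, 13, -10) + 2·(-5, -3, 2) = (3, 7, -6).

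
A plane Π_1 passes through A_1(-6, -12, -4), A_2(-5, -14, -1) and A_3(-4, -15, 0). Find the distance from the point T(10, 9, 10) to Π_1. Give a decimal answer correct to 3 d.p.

A_1A_2 = (1, -2, 3), A_1A_3 = (2, -3, 4); a normal to Π_1 is A_1A_2 × A_1A_3 = (1, 2, 1).
Using A_1: Π_1 has equation x + 2y + z = -34.
n·T − d = (1)·(10) + (2)·(9) + (1)·(10) − (-34) = 72; |n| = √6.
Distance = |72| / √6 = 72/√6 ≈ 29.394.

29.394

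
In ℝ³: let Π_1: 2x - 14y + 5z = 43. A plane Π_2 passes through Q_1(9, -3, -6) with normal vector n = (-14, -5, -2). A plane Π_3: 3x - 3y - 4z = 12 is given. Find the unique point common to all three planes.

(7, -1, 3)

Π_2: n·r = n·Q_1 gives -14x - 5y - 2z = -99.
Solving the 3×3 linear system 2x - 14y + 5z = 43, -14x - 5y - 2z = -99, 3x - 3y - 4z = 12 (e.g. by elimination or Cramer's rule, determinant = 1181) gives (7, -1, 3).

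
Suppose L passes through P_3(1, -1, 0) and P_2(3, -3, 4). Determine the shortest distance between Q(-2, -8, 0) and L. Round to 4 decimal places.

A direction vector for L is P_2 − P_3 = (2, -2, 4).
Taking (1, -1, 0) on L with direction v = (2, -2, 4): w = Q − (1, -1, 0) = (-3, -7, 0), and w × v = (-28, 12, 20).
Distance = |w × v| / |v| = √1328 / √24 ≈ 7.4386.

7.4386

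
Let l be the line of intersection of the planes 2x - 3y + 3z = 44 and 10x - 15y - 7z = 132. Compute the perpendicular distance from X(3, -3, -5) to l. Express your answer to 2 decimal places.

10.16

Direction of l: (2, -3, 3) × (10, -15, -7) = (66, 44, 0).
A point on l: solving the two plane equations with x = 4 gives (4, -8, 4).
Taking (4, -8, 4) on l with direction v = (66, 44, 0): w = X − (4, -8, 4) = (-1, 5, -9), and w × v = (396, -594, -374).
Distance = |w × v| / |v| = √649528 / √6292 ≈ 10.16.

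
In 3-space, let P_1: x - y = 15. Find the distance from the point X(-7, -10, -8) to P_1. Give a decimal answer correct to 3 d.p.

n·X − d = (1)·(-7) + (-1)·(-10) + (0)·(-8) − 15 = -12; |n| = √2.
Distance = |-12| / √2 = 12/√2 ≈ 8.485.

8.485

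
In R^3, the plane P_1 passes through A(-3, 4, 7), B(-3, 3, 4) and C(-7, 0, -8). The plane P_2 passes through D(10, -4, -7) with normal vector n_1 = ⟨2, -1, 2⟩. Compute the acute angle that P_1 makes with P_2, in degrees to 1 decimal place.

AB = (0, -1, -3), AC = (-4, -4, -15); a normal to P_1 is AB × AC = (3, 12, -4).
Using A: P_1 has equation 3x + 12y - 4z = 11.
P_2: n_1·r = n_1·D gives 2x - y + 2z = 10.
cos θ = |n₁·n₂| / (|n₁||n₂|) = |-14| / (√169 · √9).
θ = arccos(0.35897) ≈ 69.0°.

69.0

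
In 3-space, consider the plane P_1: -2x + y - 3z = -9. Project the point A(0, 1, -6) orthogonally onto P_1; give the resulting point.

(4, -1, 0)

Foot = A − λn with λ = (n·A − d)/|n|² = (19 − (-9))/14 = 2.
Foot = (0, 1, -6) − 2·(-2, 1, -3) = (4, -1, 0).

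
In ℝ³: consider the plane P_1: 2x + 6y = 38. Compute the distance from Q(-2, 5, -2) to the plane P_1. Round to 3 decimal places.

1.897

n·Q − d = (2)·(-2) + (6)·(5) + (0)·(-2) − 38 = -12; |n| = √40.
Distance = |-12| / √40 = 12/√40 ≈ 1.897.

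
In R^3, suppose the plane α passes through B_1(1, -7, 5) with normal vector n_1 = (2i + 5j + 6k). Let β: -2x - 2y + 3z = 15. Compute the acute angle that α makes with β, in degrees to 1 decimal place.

α: n_1·r = n_1·B_1 gives 2x + 5y + 6z = -3.
cos θ = |n₁·n₂| / (|n₁||n₂|) = |4| / (√65 · √17).
θ = arccos(0.12033) ≈ 83.1°.

83.1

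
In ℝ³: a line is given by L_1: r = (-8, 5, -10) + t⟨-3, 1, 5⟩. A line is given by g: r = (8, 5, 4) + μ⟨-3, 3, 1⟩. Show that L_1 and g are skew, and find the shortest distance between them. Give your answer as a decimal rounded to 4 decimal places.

15.8839

Common perpendicular direction n = (-3, 1, 5) × (-3, 3, 1) = (-14, -12, -6).
With w = (8, 5, 4) − (-8, 5, -10) = (16, 0, 14), w · n = -308.
Since n ≠ 0 the lines are not parallel, and w · n = -308 ≠ 0 so they do not intersect; hence they are skew.
Distance = |w · n| / |n| = |-308| / √376 ≈ 15.8839.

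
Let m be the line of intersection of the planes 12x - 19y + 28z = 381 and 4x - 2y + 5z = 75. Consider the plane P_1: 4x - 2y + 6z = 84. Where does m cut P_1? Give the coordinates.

Direction of m: (12, -19, 28) × (4, -2, 5) = (-39, 52, 52).
A point on m: solving the two plane equations with x = -6 gives (-6, 13, 25).
Substitute r = (-6, 13, 25) + t(-39, 52, 52) into the plane: 100 + 52t = 84, so t = -4/13.
Intersection: (-6, 13, 25) + (-4/13)·(-39, 52, 52) = (6, -3, 9).

(6, -3, 9)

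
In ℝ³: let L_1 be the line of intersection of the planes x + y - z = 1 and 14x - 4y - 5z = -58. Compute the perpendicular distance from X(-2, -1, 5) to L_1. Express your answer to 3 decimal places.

6.708

Direction of L_1: (1, 1, -1) × (14, -4, -5) = (-9, -9, -18).
A point on L_1: solving the two plane equations with x = -3 gives (-3, 4, 0).
Taking (-3, 4, 0) on L_1 with direction v = (-9, -9, -18): w = X − (-3, 4, 0) = (1, -5, 5), and w × v = (135, -27, -54).
Distance = |w × v| / |v| = √21870 / √486 ≈ 6.708.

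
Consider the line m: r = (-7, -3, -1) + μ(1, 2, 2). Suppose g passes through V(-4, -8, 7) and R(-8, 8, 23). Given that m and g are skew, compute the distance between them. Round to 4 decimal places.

9.1924

A direction vector for g is R − V = (-4, 16, 16).
Common perpendicular direction n = (1, 2, 2) × (-4, 16, 16) = (0, -24, 24).
With w = (-4, -8, 7) − (-7, -3, -1) = (3, -5, 8), w · n = 312.
Distance = |w · n| / |n| = |312| / √1152 ≈ 9.1924.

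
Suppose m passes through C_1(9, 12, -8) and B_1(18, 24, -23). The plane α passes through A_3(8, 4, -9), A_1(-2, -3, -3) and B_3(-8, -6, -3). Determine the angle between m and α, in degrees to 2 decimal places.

5.80

A direction vector for m is B_1 − C_1 = (9, 12, -15).
A_3A_1 = (-10, -7, 6), A_3B_3 = (-16, -10, 6); a normal to α is A_3A_1 × A_3B_3 = (18, -36, -12).
Using A_3: α has equation 18x - 36y - 12z = 108.
sin θ = |n·v| / (|n||v|) = |-90| / (√1764 · √450) = 0.10102.
θ ≈ 5.80°.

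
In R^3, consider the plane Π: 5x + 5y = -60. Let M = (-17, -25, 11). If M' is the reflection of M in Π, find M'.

(13, 5, 11)

λ = (n·M − d)/|n|² = (-210 − (-60))/50 = -3.
Reflection = M − 2λn = (-17, -25, 11) − (-6)·(5, 5, 0) = (13, 5, 11).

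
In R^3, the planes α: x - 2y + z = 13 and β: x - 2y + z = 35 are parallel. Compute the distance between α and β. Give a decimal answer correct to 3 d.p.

8.981

Same normal n = (1, -2, 1) with |n| = √6; distance = |13 − 35| / |n| = 22/√6 ≈ 8.981.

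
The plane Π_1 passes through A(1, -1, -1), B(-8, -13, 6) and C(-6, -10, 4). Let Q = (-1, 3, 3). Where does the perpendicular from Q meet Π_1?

(2, -1, 0)

AB = (-9, -12, 7), AC = (-7, -9, 5); a normal to Π_1 is AB × AC = (3, -4, -3).
Using A: Π_1 has equation 3x - 4y - 3z = 10.
Foot = Q − λn with λ = (n·Q − d)/|n|² = (-24 − 10)/34 = -1.
Foot = (-1, 3, 3) − (-1)·(3, -4, -3) = (2, -1, 0).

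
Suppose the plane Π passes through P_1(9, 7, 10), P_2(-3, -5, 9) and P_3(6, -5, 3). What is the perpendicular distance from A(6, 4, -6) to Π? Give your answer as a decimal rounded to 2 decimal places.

P_1P_2 = (-12, -12, -1), P_1P_3 = (-3, -12, -7); a normal to Π is P_1P_2 × P_1P_3 = (72, -81, 108).
Using P_1: Π has equation 72x - 81y + 108z = 1161.
n·A − d = (72)·(6) + (-81)·(4) + (108)·(-6) − 1161 = -1701; |n| = √23409.
Distance = |-1701| / √23409 = 1701/√23409 ≈ 11.12.

11.12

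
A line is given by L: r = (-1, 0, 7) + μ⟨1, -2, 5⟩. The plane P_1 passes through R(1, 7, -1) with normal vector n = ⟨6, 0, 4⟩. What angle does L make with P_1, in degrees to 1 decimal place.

41.2

P_1: n·r = n·R gives 6x + 4z = 2.
sin θ = |n·v| / (|n||v|) = |26| / (√52 · √30) = 0.65828.
θ ≈ 41.2°.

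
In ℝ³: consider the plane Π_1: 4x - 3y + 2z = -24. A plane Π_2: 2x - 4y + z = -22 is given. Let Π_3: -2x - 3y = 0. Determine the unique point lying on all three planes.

Solving the 3×3 linear system 4x - 3y + 2z = -24, 2x - 4y + z = -22, -2x - 3y = 0 (e.g. by elimination or Cramer's rule, determinant = -10) gives (-6, 4, 6).

(-6, 4, 6)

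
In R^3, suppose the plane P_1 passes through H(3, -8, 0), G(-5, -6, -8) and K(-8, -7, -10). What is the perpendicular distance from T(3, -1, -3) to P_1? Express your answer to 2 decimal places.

HG = (-8, 2, -8), HK = (-11, 1, -10); a normal to P_1 is HG × HK = (-12, 8, 14).
Using H: P_1 has equation -12x + 8y + 14z = -100.
n·T − d = (-12)·(3) + (8)·(-1) + (14)·(-3) − (-100) = 14; |n| = √404.
Distance = |14| / √404 = 14/√404 ≈ 0.70.

0.70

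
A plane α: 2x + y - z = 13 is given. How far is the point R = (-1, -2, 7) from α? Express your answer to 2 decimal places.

n·R − d = (2)·(-1) + (1)·(-2) + (-1)·(7) − 13 = -24; |n| = √6.
Distance = |-24| / √6 = 24/√6 ≈ 9.80.

9.80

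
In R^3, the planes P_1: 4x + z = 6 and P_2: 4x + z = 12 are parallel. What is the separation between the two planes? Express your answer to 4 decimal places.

Same normal n = (4, 0, 1) with |n| = √17; distance = |6 − 12| / |n| = 6/√17 ≈ 1.4552.

1.4552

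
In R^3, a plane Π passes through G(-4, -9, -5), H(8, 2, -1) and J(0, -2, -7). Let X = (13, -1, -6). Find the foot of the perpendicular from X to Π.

(8, 3, -2)

GH = (12, 11, 4), GJ = (4, 7, -2); a normal to Π is GH × GJ = (-50, 40, 40).
Using G: Π has equation -50x + 40y + 40z = -360.
Foot = X − λn with λ = (n·X − d)/|n|² = (-930 − (-360))/5700 = -1/10.
Foot = (13, -1, -6) − (-1/10)·(-50, 40, 40) = (8, 3, -2).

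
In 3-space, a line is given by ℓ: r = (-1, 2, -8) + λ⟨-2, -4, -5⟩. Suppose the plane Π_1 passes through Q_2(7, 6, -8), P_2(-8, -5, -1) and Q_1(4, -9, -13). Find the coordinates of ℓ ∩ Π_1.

Q_2P_2 = (-15, -11, 7), Q_2Q_1 = (-3, -15, -5); a normal to Π_1 is Q_2P_2 × Q_2Q_1 = (160, -96, 192).
Using Q_2: Π_1 has equation 160x - 96y + 192z = -992.
Substitute r = (-1, 2, -8) + t(-2, -4, -5) into the plane: -1888 + (-896)t = -992, so t = -1.
Intersection: (-1, 2, -8) + (-1)·(-2, -4, -5) = (1, 6, -3).

(1, 6, -3)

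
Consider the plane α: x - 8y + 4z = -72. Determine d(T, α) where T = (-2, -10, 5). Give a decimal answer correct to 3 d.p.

18.889

n·T − d = (1)·(-2) + (-8)·(-10) + (4)·(5) − (-72) = 170; |n| = √81.
Distance = |170| / √81 = 170/√81 ≈ 18.889.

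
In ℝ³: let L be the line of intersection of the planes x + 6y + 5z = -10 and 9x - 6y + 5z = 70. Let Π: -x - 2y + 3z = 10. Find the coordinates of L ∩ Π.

Direction of L: (1, 6, 5) × (9, -6, 5) = (60, 40, -60).
A point on L: solving the two plane equations with x = 13 gives (13, 2, -7).
Substitute r = (13, 2, -7) + t(60, 40, -60) into the plane: -38 + (-320)t = 10, so t = -3/20.
Intersection: (13, 2, -7) + (-3/20)·(60, 40, -60) = (4, -4, 2).

(4, -4, 2)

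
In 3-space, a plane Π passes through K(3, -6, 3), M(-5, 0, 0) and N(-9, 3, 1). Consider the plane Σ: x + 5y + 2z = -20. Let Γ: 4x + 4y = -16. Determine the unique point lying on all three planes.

(-1, -3, -2)

KM = (-8, 6, -3), KN = (-12, 9, -2); a normal to Π is KM × KN = (15, 20, 0).
Using K: Π has equation 15x + 20y = -75.
Solving the 3×3 linear system 15x + 20y = -75, x + 5y + 2z = -20, 4x + 4y = -16 (e.g. by elimination or Cramer's rule, determinant = 40) gives (-1, -3, -2).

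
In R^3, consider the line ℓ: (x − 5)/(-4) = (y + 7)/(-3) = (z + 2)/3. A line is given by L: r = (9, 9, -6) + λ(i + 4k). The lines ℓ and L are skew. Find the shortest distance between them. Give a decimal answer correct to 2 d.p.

ℓ has direction (-4, -3, 3) through (5, -7, -2).
Common perpendicular direction n = (-4, -3, 3) × (1, 0, 4) = (-12, 19, 3).
With w = (9, 9, -6) − (5, -7, -2) = (4, 16, -4), w · n = 244.
Distance = |w · n| / |n| = |244| / √514 ≈ 10.76.

10.76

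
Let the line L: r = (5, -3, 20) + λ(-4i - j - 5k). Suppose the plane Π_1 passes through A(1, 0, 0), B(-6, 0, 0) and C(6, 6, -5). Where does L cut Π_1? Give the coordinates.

(-7, -6, 5)

AB = (-7, 0, 0), AC = (5, 6, -5); a normal to Π_1 is AB × AC = (0, -35, -42).
Using A: Π_1 has equation -35y - 42z = 0.
Substitute r = (5, -3, 20) + t(-4, -1, -5) into the plane: -735 + 245t = 0, so t = 3.
Intersection: (5, -3, 20) + 3·(-4, -1, -5) = (-7, -6, 5).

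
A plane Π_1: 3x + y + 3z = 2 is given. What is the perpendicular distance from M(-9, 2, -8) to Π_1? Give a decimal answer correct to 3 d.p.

n·M − d = (3)·(-9) + (1)·(2) + (3)·(-8) − 2 = -51; |n| = √19.
Distance = |-51| / √19 = 51/√19 ≈ 11.700.

11.700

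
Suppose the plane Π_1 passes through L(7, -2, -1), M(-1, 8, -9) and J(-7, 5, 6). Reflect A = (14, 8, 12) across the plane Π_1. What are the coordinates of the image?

LM = (-8, 10, -8), LJ = (-14, 7, 7); a normal to Π_1 is LM × LJ = (126, 168, 84).
Using L: Π_1 has equation 126x + 168y + 84z = 462.
λ = (n·A − d)/|n|² = (4116 − 462)/51156 = 1/14.
Reflection = A − 2λn = (14, 8, 12) − (1/7)·(126, 168, 84) = (-4, -16, 0).

(-4, -16, 0)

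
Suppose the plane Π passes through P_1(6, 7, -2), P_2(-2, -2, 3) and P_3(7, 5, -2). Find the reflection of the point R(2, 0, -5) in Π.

P_1P_2 = (-8, -9, 5), P_1P_3 = (1, -2, 0); a normal to Π is P_1P_2 × P_1P_3 = (10, 5, 25).
Using P_1: Π has equation 10x + 5y + 25z = 45.
λ = (n·R − d)/|n|² = (-105 − 45)/750 = -1/5.
Reflection = R − 2λn = (2, 0, -5) − (-2/5)·(10, 5, 25) = (6, 2, 5).

(6, 2, 5)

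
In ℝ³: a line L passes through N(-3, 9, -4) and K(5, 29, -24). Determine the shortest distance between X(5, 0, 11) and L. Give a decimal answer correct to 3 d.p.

A direction vector for L is K − N = (8, 20, -20).
Taking (-3, 9, -4) on L with direction v = (8, 20, -20): w = X − (-3, 9, -4) = (8, -9, 15), and w × v = (-120, 280, 232).
Distance = |w × v| / |v| = √146624 / √864 ≈ 13.027.

13.027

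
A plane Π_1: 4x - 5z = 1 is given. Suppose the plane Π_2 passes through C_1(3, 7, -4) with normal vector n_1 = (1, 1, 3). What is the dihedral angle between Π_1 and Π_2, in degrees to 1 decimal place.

58.8

Π_2: n_1·r = n_1·C_1 gives x + y + 3z = -2.
cos θ = |n₁·n₂| / (|n₁||n₂|) = |-11| / (√41 · √11).
θ = arccos(0.51797) ≈ 58.8°.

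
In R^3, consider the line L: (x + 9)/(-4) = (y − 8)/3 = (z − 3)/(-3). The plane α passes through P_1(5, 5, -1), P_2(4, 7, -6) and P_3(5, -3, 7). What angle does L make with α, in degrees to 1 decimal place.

38.4

L has direction (-4, 3, -3) through (-9, 8, 3).
P_1P_2 = (-1, 2, -5), P_1P_3 = (0, -8, 8); a normal to α is P_1P_2 × P_1P_3 = (-24, 8, 8).
Using P_1: α has equation -24x + 8y + 8z = -88.
sin θ = |n·v| / (|n||v|) = |96| / (√704 · √34) = 0.62051.
θ ≈ 38.4°.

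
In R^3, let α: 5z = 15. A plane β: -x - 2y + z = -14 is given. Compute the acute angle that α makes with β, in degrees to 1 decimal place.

cos θ = |n₁·n₂| / (|n₁||n₂|) = |5| / (√25 · √6).
θ = arccos(0.40825) ≈ 65.9°.

65.9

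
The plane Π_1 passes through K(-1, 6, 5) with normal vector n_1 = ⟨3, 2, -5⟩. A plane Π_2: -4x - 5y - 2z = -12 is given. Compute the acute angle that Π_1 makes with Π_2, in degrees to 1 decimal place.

Π_1: n_1·r = n_1·K gives 3x + 2y - 5z = -16.
cos θ = |n₁·n₂| / (|n₁||n₂|) = |-12| / (√38 · √45).
θ = arccos(0.29019) ≈ 73.1°.

73.1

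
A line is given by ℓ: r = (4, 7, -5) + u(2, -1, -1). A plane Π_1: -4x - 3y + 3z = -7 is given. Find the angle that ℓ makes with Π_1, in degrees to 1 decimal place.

34.1

sin θ = |n·v| / (|n||v|) = |-8| / (√34 · √6) = 0.56011.
θ ≈ 34.1°.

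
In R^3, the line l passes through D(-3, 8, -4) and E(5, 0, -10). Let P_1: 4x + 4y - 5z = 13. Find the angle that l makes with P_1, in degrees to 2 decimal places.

A direction vector for l is E − D = (8, -8, -6).
sin θ = |n·v| / (|n||v|) = |30| / (√57 · √164) = 0.31029.
θ ≈ 18.08°.

18.08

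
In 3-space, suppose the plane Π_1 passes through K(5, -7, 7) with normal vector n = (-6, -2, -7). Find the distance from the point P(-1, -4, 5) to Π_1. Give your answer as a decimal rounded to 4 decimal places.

4.6640

Π_1: n·r = n·K gives -6x - 2y - 7z = -65.
n·P − d = (-6)·(-1) + (-2)·(-4) + (-7)·(5) − (-65) = 44; |n| = √89.
Distance = |44| / √89 = 44/√89 ≈ 4.6640.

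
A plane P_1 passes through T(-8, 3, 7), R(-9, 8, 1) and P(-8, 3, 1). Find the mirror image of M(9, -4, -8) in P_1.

TR = (-1, 5, -6), TP = (0, 0, -6); a normal to P_1 is TR × TP = (-30, -6, 0).
Using T: P_1 has equation -30x - 6y = 222.
λ = (n·M − d)/|n|² = (-246 − 222)/936 = -1/2.
Reflection = M − 2λn = (9, -4, -8) − (-1)·(-30, -6, 0) = (-21, -10, -8).

(-21, -10, -8)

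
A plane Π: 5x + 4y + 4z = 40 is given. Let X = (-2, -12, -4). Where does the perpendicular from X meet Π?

Foot = X − λn with λ = (n·X − d)/|n|² = (-74 − 40)/57 = -2.
Foot = (-2, -12, -4) − (-2)·(5, 4, 4) = (8, -4, 4).

(8, -4, 4)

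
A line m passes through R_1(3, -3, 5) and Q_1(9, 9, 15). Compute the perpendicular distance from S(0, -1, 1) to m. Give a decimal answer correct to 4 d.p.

A direction vector for m is Q_1 − R_1 = (6, 12, 10).
Taking (3, -3, 5) on m with direction v = (6, 12, 10): w = S − (3, -3, 5) = (-3, 2, -4), and w × v = (68, 6, -48).
Distance = |w × v| / |v| = √6964 / √280 ≈ 4.9871.

4.9871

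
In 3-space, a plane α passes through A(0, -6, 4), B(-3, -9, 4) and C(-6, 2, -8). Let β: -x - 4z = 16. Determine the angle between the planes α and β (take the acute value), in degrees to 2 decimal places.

AB = (-3, -3, 0), AC = (-6, 8, -12); a normal to α is AB × AC = (36, -36, -42).
Using A: α has equation 36x - 36y - 42z = 48.
cos θ = |n₁·n₂| / (|n₁||n₂|) = |132| / (√4356 · √17).
θ = arccos(0.48507) ≈ 60.98°.

60.98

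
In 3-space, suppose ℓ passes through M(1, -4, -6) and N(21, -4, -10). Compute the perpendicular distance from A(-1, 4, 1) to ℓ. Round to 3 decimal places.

A direction vector for ℓ is N − M = (20, 0, -4).
Taking (1, -4, -6) on ℓ with direction v = (20, 0, -4): w = A − (1, -4, -6) = (-2, 8, 7), and w × v = (-32, 132, -160).
Distance = |w × v| / |v| = √44048 / √416 ≈ 10.290.

10.290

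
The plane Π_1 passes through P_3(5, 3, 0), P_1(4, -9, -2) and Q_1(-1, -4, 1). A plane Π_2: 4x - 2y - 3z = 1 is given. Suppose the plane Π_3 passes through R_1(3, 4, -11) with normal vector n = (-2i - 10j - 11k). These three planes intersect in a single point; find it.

P_3P_1 = (-1, -12, -2), P_3Q_1 = (-6, -7, 1); a normal to Π_1 is P_3P_1 × P_3Q_1 = (-26, 13, -65).
Using P_3: Π_1 has equation -26x + 13y - 65z = -91.
Π_3: n·r = n·R_1 gives -2x - 10y - 11z = 75.
Solving the 3×3 linear system -26x + 13y - 65z = -91, 4x - 2y - 3z = 1, -2x - 10y - 11z = 75 (e.g. by elimination or Cramer's rule, determinant = 3718) gives (-3, -8, 1).

(-3, -8, 1)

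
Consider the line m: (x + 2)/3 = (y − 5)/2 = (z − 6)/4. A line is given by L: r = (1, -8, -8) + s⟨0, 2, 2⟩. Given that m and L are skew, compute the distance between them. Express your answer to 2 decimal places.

m has direction (3, 2, 4) through (-2, 5, 6).
Common perpendicular direction n = (3, 2, 4) × (0, 2, 2) = (-4, -6, 6).
With w = (1, -8, -8) − (-2, 5, 6) = (3, -13, -14), w · n = -18.
Distance = |w · n| / |n| = |-18| / √88 ≈ 1.92.

1.92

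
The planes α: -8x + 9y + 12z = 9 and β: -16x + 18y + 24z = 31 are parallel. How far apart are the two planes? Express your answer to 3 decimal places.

Rescale β by 1/2: -8x + 9y + 12z = 31/2. Then distance = |9 − (31/2)| / √289 ≈ 0.382.

0.382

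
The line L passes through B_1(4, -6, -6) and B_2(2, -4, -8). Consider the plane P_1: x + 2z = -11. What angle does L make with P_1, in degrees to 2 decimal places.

A direction vector for L is B_2 − B_1 = (-2, 2, -2).
sin θ = |n·v| / (|n||v|) = |-6| / (√5 · √12) = 0.77460.
θ ≈ 50.77°.

50.77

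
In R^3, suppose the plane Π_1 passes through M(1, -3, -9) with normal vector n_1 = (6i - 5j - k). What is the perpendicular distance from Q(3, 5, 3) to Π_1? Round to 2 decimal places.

5.08

Π_1: n_1·r = n_1·M gives 6x - 5y - z = 30.
n·Q − d = (6)·(3) + (-5)·(5) + (-1)·(3) − 30 = -40; |n| = √62.
Distance = |-40| / √62 = 40/√62 ≈ 5.08.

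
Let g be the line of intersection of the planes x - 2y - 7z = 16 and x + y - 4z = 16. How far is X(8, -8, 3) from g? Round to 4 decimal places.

10.2884

Direction of g: (1, -2, -7) × (1, 1, -4) = (15, -3, 3).
A point on g: solving the two plane equations with x = 6 gives (6, 2, -2).
Taking (6, 2, -2) on g with direction v = (15, -3, 3): w = X − (6, 2, -2) = (2, -10, 5), and w × v = (-15, 69, 144).
Distance = |w × v| / |v| = √25722 / √243 ≈ 10.2884.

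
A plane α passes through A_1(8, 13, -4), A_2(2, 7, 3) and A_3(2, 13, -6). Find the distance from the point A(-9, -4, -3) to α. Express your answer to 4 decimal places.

A_1A_2 = (-6, -6, 7), A_1A_3 = (-6, 0, -2); a normal to α is A_1A_2 × A_1A_3 = (12, -54, -36).
Using A_1: α has equation 12x - 54y - 36z = -462.
n·A − d = (12)·(-9) + (-54)·(-4) + (-36)·(-3) − (-462) = 678; |n| = √4356.
Distance = |678| / √4356 = 678/√4356 ≈ 10.2727.

10.2727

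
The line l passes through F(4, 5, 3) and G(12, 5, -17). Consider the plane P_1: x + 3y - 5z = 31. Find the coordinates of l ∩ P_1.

(6, 5, -2)

A direction vector for l is G − F = (8, 0, -20).
Substitute r = (4, 5, 3) + t(8, 0, -20) into the plane: 4 + 108t = 31, so t = 1/4.
Intersection: (4, 5, 3) + (1/4)·(8, 0, -20) = (6, 5, -2).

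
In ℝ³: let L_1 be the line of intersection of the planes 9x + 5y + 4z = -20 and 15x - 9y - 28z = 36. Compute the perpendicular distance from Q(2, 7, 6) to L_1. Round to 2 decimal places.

Direction of L_1: (9, 5, 4) × (15, -9, -28) = (-104, 312, -156).
A point on L_1: solving the two plane equations with x = -4 gives (-4, 8, -6).
Taking (-4, 8, -6) on L_1 with direction v = (-104, 312, -156): w = Q − (-4, 8, -6) = (6, -1, 12), and w × v = (-3588, -312, 1768).
Distance = |w × v| / |v| = √16096912 / √132496 ≈ 11.02.

11.02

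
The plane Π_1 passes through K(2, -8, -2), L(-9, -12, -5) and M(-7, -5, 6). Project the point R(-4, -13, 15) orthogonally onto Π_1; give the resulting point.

(-6, -3, 9)

KL = (-11, -4, -3), KM = (-9, 3, 8); a normal to Π_1 is KL × KM = (-23, 115, -69).
Using K: Π_1 has equation -23x + 115y - 69z = -828.
Foot = R − λn with λ = (n·R − d)/|n|² = (-2438 − (-828))/18515 = -2/23.
Foot = (-4, -13, 15) − (-2/23)·(-23, 115, -69) = (-6, -3, 9).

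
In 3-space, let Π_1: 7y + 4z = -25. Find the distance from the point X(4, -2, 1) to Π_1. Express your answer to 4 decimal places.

1.8605

n·X − d = (0)·(4) + (7)·(-2) + (4)·(1) − (-25) = 15; |n| = √65.
Distance = |15| / √65 = 15/√65 ≈ 1.8605.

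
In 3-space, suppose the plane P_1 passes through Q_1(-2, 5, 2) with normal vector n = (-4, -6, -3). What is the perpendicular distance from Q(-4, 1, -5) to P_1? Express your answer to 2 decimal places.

P_1: n·r = n·Q_1 gives -4x - 6y - 3z = -28.
n·Q − d = (-4)·(-4) + (-6)·(1) + (-3)·(-5) − (-28) = 53; |n| = √61.
Distance = |53| / √61 = 53/√61 ≈ 6.79.

6.79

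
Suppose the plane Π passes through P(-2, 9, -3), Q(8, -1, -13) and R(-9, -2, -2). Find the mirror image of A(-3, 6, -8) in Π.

(1, 4, -2)

PQ = (10, -10, -10), PR = (-7, -11, 1); a normal to Π is PQ × PR = (-120, 60, -180).
Using P: Π has equation -120x + 60y - 180z = 1320.
λ = (n·A − d)/|n|² = (2160 − 1320)/50400 = 1/60.
Reflection = A − 2λn = (-3, 6, -8) − (1/30)·(-120, 60, -180) = (1, 4, -2).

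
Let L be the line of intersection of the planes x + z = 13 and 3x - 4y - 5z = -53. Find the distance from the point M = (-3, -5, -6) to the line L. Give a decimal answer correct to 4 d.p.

Direction of L: (1, 0, 1) × (3, -4, -5) = (4, 8, -4).
A point on L: solving the two plane equations with x = 3 gives (3, 3, 10).
Taking (3, 3, 10) on L with direction v = (4, 8, -4): w = M − (3, 3, 10) = (-6, -8, -16), and w × v = (160, -88, -16).
Distance = |w × v| / |v| = √33600 / √96 ≈ 18.7083.

18.7083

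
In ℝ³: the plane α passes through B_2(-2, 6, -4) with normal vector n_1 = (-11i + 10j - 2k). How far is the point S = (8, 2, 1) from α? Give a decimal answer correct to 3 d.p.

α: n_1·r = n_1·B_2 gives -11x + 10y - 2z = 90.
n·S − d = (-11)·(8) + (10)·(2) + (-2)·(1) − 90 = -160; |n| = √225.
Distance = |-160| / √225 = 160/√225 ≈ 10.667.

10.667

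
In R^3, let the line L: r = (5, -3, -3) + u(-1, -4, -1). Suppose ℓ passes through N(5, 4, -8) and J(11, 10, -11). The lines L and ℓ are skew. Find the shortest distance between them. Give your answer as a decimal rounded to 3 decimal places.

5.667

A direction vector for ℓ is J − N = (6, 6, -3).
Common perpendicular direction n = (-1, -4, -1) × (6, 6, -3) = (18, -9, 18).
With w = (5, 4, -8) − (5, -3, -3) = (0, 7, -5), w · n = -153.
Distance = |w · n| / |n| = |-153| / √729 ≈ 5.667.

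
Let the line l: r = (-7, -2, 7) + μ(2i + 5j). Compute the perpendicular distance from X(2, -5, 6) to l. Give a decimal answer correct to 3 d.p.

9.523

Taking (-7, -2, 7) on l with direction v = (2, 5, 0): w = X − (-7, -2, 7) = (9, -3, -1), and w × v = (5, -2, 51).
Distance = |w × v| / |v| = √2630 / √29 ≈ 9.523.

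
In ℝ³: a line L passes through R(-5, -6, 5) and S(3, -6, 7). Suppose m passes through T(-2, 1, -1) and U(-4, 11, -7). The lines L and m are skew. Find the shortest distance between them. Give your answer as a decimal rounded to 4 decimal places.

2.4822

A direction vector for L is S − R = (8, 0, 2).
A direction vector for m is U − T = (-2, 10, -6).
Common perpendicular direction n = (8, 0, 2) × (-2, 10, -6) = (-20, 44, 80).
With w = (-2, 1, -1) − (-5, -6, 5) = (3, 7, -6), w · n = -232.
Distance = |w · n| / |n| = |-232| / √8736 ≈ 2.4822.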